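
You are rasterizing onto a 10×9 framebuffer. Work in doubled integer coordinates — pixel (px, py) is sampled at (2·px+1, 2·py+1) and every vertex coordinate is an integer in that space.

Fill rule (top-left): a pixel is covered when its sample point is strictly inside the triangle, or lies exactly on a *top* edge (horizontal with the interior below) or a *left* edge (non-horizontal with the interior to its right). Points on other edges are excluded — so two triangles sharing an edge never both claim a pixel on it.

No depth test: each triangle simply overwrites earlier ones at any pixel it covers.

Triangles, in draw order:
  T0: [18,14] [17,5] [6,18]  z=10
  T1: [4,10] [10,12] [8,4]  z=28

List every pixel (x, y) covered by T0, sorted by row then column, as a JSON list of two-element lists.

T0:
  2·area = 112  (B↔C swapped to make it positive)
  edge (18, 14)→(6, 18): d=(-12,4) right/bottom  bias=-1
  edge (6, 18)→(17, 5): d=(11,-13) top-left  bias=+0
  edge (17, 5)→(18, 14): d=(1,9) right/bottom  bias=-1
    (8,2)@(17, 5): e=[112,0,0] → .  [on edge]
    (8,3)@(17, 7): e=[88,22,2] → X
    (9,3)@(19, 7): e=[80,48,-16] → .
    (7,4)@(15, 9): e=[72,18,22] → X
    (9,4)@(19, 9): e=[56,70,-14] → .
    (6,5)@(13, 11): e=[56,14,42] → X
    (9,5)@(19, 11): e=[32,92,-12] → .
    (5,6)@(11, 13): e=[40,10,62] → X
    (9,6)@(19, 13): e=[8,114,-10] → .
    (4,7)@(9, 15): e=[24,6,82] → X
    (7,7)@(15, 15): e=[0,84,28] → .  [on edge]
    (8,7)@(17, 15): e=[-8,110,10] → .
    (4,8)@(9, 17): e=[0,28,84] → .  [on edge]
  covered (14 px):
    . . . . . . . . . .
    . . . . . . . . . .
    . . . . . . . . . .
    . . . . . . . . X .
    . . . . . . . X X .
    . . . . . . X X X .
    . . . . . X X X X .
    . . . . X X X . . .
    . . . X . . . . . .
T1:
  2·area = 44  (B↔C swapped to make it positive)
  edge (4, 10)→(8, 4): d=(4,-6) top-left  bias=+0
  edge (8, 4)→(10, 12): d=(2,8) right/bottom  bias=-1
  edge (10, 12)→(4, 10): d=(-6,-2) top-left  bias=+0
    (3,3)@(7, 7): e=[6,14,24] → X
    (4,3)@(9, 7): e=[18,-2,28] → .
    (0,4)@(1, 9): e=[-22,66,0] → .  [on edge]
    (2,4)@(5, 9): e=[2,34,8] → X
    (4,4)@(9, 9): e=[26,2,16] → X
    (5,4)@(11, 9): e=[38,-14,20] → .
    (2,5)@(5, 11): e=[10,38,-4] → .
    (3,5)@(7, 11): e=[22,22,0] → X  [on edge]
    (5,5)@(11, 11): e=[46,-10,8] → .
    (3,6)@(7, 13): e=[30,26,-12] → .
    (4,6)@(9, 13): e=[42,10,-8] → .
    (6,6)@(13, 13): e=[66,-22,0] → .  [on edge]
    (9,7)@(19, 15): e=[110,-66,0] → .  [on edge]
  covered (6 px):
    . . . . . . . . . .
    . . . . . . . . . .
    . . . . . . . . . .
    . . . X . . . . . .
    . . X X X . . . . .
    . . . X X . . . . .
    . . . . . . . . . .
    . . . . . . . . . .
    . . . . . . . . . .

Final: [[8,3],[7,4],[8,4],[6,5],[7,5],[8,5],[5,6],[6,6],[7,6],[8,6],[4,7],[5,7],[6,7],[3,8]]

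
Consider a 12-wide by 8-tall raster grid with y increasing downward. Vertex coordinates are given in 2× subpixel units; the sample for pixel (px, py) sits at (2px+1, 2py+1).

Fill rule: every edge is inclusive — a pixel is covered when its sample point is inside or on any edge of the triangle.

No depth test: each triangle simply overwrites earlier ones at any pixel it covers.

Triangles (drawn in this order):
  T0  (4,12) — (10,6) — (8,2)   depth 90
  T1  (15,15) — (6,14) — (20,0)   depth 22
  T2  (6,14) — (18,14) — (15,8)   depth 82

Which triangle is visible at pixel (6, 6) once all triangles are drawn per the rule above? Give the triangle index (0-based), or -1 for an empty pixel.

T0:
  2·area = 36  (B↔C swapped to make it positive)
  edge (4, 12)→(8, 2): d=(4,-10) inclusive
  edge (8, 2)→(10, 6): d=(2,4) inclusive
  edge (10, 6)→(4, 12): d=(-6,6) inclusive
    (7,0)@(15, 1): e=[66,-30,0] → ·  [on edge]
    (6,1)@(13, 3): e=[54,-18,0] → ·  [on edge]
    (3,2)@(7, 5): e=[2,10,24] → #
    (4,2)@(9, 5): e=[22,2,12] → #
    (5,2)@(11, 5): e=[42,-6,0] → ·  [on edge]
    (3,3)@(7, 7): e=[10,14,12] → #
    (4,3)@(9, 7): e=[30,6,0] → #  [on edge]
    (5,3)@(11, 7): e=[50,-2,-12] → ·
    (3,4)@(7, 9): e=[18,18,0] → #  [on edge]
    (4,4)@(9, 9): e=[38,10,-12] → ·
    (2,5)@(5, 11): e=[6,30,0] → #  [on edge]
    (3,5)@(7, 11): e=[26,22,-12] → ·
    (1,6)@(3, 13): e=[-6,42,0] → ·  [on edge]
    (0,7)@(1, 15): e=[-18,54,0] → ·  [on edge]
  covered (6 px):
    · · · · · · · · · · · ·
    · · · · · · · · · · · ·
    · · · # # · · · · · · ·
    · · · # # · · · · · · ·
    · · · # · · · · · · · ·
    · · # · · · · · · · · ·
    · · · · · · · · · · · ·
    · · · · · · · · · · · ·
T1:
  2·area = 140
  edge (15, 15)→(6, 14): d=(-9,-1) inclusive
  edge (6, 14)→(20, 0): d=(14,-14) inclusive
  edge (20, 0)→(15, 15): d=(-5,15) inclusive
    (9,0)@(19, 1): e=[130,0,10] → #  [on edge]
    (10,0)@(21, 1): e=[132,28,-20] → ·
    (8,1)@(17, 3): e=[110,0,30] → #  [on edge]
    (9,1)@(19, 3): e=[112,28,0] → #  [on edge]
    (10,1)@(21, 3): e=[114,56,-30] → ·
    (7,2)@(15, 5): e=[90,0,50] → #  [on edge]
    (9,2)@(19, 5): e=[94,56,-10] → ·
    (6,3)@(13, 7): e=[70,0,70] → #  [on edge]
    (9,3)@(19, 7): e=[76,84,-20] → ·
    (5,4)@(11, 9): e=[50,0,90] → #  [on edge]
    (8,4)@(17, 9): e=[56,84,0] → #  [on edge]
    (9,4)@(19, 9): e=[58,112,-30] → ·
    (4,5)@(9, 11): e=[30,0,110] → #  [on edge]
    (3,6)@(7, 13): e=[10,0,130] → #  [on edge]
    (2,7)@(5, 15): e=[-10,0,150] → ·  [on edge]
    (7,7)@(15, 15): e=[0,140,0] → #  [on edge]
  covered (22 px):
    · · · · · · · · · # · ·
    · · · · · · · · # # · ·
    · · · · · · · # # · · ·
    · · · · · · # # # · · ·
    · · · · · # # # # · · ·
    · · · · # # # # · · · ·
    · · · # # # # # · · · ·
    · · · · · · · # · · · ·
T2:
  2·area = 72  (B↔C swapped to make it positive)
  edge (6, 14)→(15, 8): d=(9,-6) inclusive
  edge (15, 8)→(18, 14): d=(3,6) inclusive
  edge (18, 14)→(6, 14): d=(-12,0) inclusive
    (7,4)@(15, 9): e=[9,3,60] → #
    (8,4)@(17, 9): e=[21,-9,60] → ·
    (5,5)@(11, 11): e=[3,33,36] → #
    (6,5)@(13, 11): e=[15,21,36] → #
    (8,5)@(17, 11): e=[39,-3,36] → ·
    (4,6)@(9, 13): e=[9,51,12] → #
    (8,6)@(17, 13): e=[57,3,12] → #
    (9,6)@(19, 13): e=[69,-9,12] → ·
    (4,7)@(9, 15): e=[27,57,-12] → ·
    (5,7)@(11, 15): e=[39,45,-12] → ·
    (6,7)@(13, 15): e=[51,33,-12] → ·
    (7,7)@(15, 15): e=[63,21,-12] → ·
  covered (9 px):
    · · · · · · · · · · · ·
    · · · · · · · · · · · ·
    · · · · · · · · · · · ·
    · · · · · · · · · · · ·
    · · · · · · · # · · · ·
    · · · · · # # # · · · ·
    · · · · # # # # # · · ·
    · · · · · · · · · · · ·

Z-buffer (winner per pixel, '.' = empty):
  . . . . . . . . . 1 . .
  . . . . . . . . 1 1 . .
  . . . 0 0 . . 1 1 . . .
  . . . 0 0 . 1 1 1 . . .
  . . . 0 . 1 1 2 1 . . .
  . . 0 . 1 2 2 2 . . . .
  . . . 1 2 2 2 2 2 . . .
  . . . . . . . 1 . . . .

Answer: 2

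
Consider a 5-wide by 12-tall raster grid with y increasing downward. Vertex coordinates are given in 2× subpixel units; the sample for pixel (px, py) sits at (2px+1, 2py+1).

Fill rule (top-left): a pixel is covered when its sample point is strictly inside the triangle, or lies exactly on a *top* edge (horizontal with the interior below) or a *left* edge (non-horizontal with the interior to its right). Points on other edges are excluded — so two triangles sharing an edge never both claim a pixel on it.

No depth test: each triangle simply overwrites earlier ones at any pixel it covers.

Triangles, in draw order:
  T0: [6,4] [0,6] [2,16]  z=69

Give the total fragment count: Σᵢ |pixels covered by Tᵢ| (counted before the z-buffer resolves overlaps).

T0:
  2·area = 64  (B↔C swapped to make it positive)
  edge (6, 4)→(2, 16): d=(-4,12) right/bottom  bias=-1
  edge (2, 16)→(0, 6): d=(-2,-10) top-left  bias=+0
  edge (0, 6)→(6, 4): d=(6,-2) top-left  bias=+0
    (3,0)@(7, 1): e=[0,80,-16] → ·  [on edge]
    (4,1)@(9, 3): e=[-32,96,0] → ·  [on edge]
    (1,2)@(3, 5): e=[32,32,0] → #  [on edge]
    (2,2)@(5, 5): e=[8,52,4] → #
    (3,2)@(7, 5): e=[-16,72,8] → ·
    (0,3)@(1, 7): e=[48,8,8] → #
    (2,3)@(5, 7): e=[0,48,16] → ·  [on edge]
    (0,4)@(1, 9): e=[40,4,20] → #
    (2,4)@(5, 9): e=[-8,44,28] → ·
    (0,5)@(1, 11): e=[32,0,32] → #  [on edge]
    (2,5)@(5, 11): e=[-16,40,40] → ·
    (0,6)@(1, 13): e=[24,-4,44] → ·
    (1,6)@(3, 13): e=[0,16,48] → ·  [on edge]
    (0,9)@(1, 19): e=[0,-16,80] → ·  [on edge]
    (1,10)@(3, 21): e=[-32,0,96] → ·  [on edge]
  covered (8 px):
    · · · · ·
    · · · · ·
    · # # · ·
    # # · · ·
    # # · · ·
    # # · · ·
    · · · · ·
    · · · · ·
    · · · · ·
    · · · · ·
    · · · · ·
    · · · · ·

Result: 8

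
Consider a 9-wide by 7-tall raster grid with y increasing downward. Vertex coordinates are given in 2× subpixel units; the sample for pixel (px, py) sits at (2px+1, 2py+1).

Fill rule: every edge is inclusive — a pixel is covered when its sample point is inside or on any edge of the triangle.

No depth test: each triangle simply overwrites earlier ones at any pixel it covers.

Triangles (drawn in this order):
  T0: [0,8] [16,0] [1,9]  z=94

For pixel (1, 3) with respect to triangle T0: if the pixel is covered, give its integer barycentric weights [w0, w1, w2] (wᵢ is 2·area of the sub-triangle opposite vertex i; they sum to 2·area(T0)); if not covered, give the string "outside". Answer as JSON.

T0:
  2·area = 24
  edge (0, 8)→(16, 0): d=(16,-8) inclusive
  edge (16, 0)→(1, 9): d=(-15,9) inclusive
  edge (1, 9)→(0, 8): d=(-1,-1) inclusive
    (5,1)@(11, 3): e=[8,0,16] → #  [on edge]
    (6,1)@(13, 3): e=[24,-18,18] → ·
    (3,2)@(7, 5): e=[8,6,10] → #
    (4,2)@(9, 5): e=[24,-12,12] → ·
    (5,2)@(11, 5): e=[40,-30,14] → ·
    (1,3)@(3, 7): e=[8,12,4] → #
    (2,3)@(5, 7): e=[24,-6,6] → ·
    (3,3)@(7, 7): e=[40,-24,8] → ·
    (0,4)@(1, 9): e=[24,0,0] → #  [on edge]
    (1,4)@(3, 9): e=[40,-18,2] → ·
    (0,5)@(1, 11): e=[56,-30,-2] → ·
    (1,5)@(3, 11): e=[72,-48,0] → ·  [on edge]
    (2,6)@(5, 13): e=[120,-96,0] → ·  [on edge]
  covered (4 px):
    · · · · · · · · ·
    · · · · · # · · ·
    · · · # · · · · ·
    · # · · · · · · ·
    # · · · · · · · ·
    · · · · · · · · ·
    · · · · · · · · ·

Answer: [12,4,8]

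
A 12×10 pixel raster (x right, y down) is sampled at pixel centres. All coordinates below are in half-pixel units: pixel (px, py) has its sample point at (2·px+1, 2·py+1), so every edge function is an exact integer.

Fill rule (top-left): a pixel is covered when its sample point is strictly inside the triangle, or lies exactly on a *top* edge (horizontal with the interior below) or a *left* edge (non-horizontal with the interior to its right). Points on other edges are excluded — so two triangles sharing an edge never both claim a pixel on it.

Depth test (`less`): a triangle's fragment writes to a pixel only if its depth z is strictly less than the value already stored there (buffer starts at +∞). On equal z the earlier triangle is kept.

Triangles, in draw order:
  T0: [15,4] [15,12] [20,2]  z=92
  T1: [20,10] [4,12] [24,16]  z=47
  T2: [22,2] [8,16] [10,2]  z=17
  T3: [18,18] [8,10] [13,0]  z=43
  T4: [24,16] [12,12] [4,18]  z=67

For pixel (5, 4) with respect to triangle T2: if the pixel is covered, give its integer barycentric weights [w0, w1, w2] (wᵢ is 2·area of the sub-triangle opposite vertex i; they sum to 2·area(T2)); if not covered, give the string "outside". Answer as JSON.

T0:
  2·area = 40  (B↔C swapped to make it positive)
  edge (15, 4)→(20, 2): d=(5,-2) top-left  bias=+0
  edge (20, 2)→(15, 12): d=(-5,10) right/bottom  bias=-1
  edge (15, 12)→(15, 4): d=(0,-8) top-left  bias=+0
    (7,0)@(15, 1): e=[-15,55,0] → .  [on edge]
    (7,1)@(15, 3): e=[-5,45,0] → .  [on edge]
    (9,1)@(19, 3): e=[3,5,32] → X
    (10,1)@(21, 3): e=[7,-15,48] → .
    (7,2)@(15, 5): e=[5,35,0] → X  [on edge]
    (8,2)@(17, 5): e=[9,15,16] → X
    (9,2)@(19, 5): e=[13,-5,32] → .
    (7,3)@(15, 7): e=[15,25,0] → X  [on edge]
    (9,3)@(19, 7): e=[23,-15,32] → .
    (7,4)@(15, 9): e=[25,15,0] → X  [on edge]
    (8,4)@(17, 9): e=[29,-5,16] → .
    (7,5)@(15, 11): e=[35,5,0] → X  [on edge]
    (7,6)@(15, 13): e=[45,-5,0] → .  [on edge]
    (7,7)@(15, 15): e=[55,-15,0] → .  [on edge]
    (7,8)@(15, 17): e=[65,-25,0] → .  [on edge]
    (7,9)@(15, 19): e=[75,-35,0] → .  [on edge]
  covered (7 px):
    . . . . . . . . . . . .
    . . . . . . . . . X . .
    . . . . . . . X X . . .
    . . . . . . . X X . . .
    . . . . . . . X . . . .
    . . . . . . . X . . . .
    . . . . . . . . . . . .
    . . . . . . . . . . . .
    . . . . . . . . . . . .
    . . . . . . . . . . . .
T1:
  2·area = 104  (B↔C swapped to make it positive)
  edge (20, 10)→(24, 16): d=(4,6) right/bottom  bias=-1
  edge (24, 16)→(4, 12): d=(-20,-4) top-left  bias=+0
  edge (4, 12)→(20, 10): d=(16,-2) top-left  bias=+0
    (6,5)@(13, 11): e=[46,56,2] → X
    (7,5)@(15, 11): e=[34,64,6] → X
    (8,5)@(17, 11): e=[22,72,10] → X
    (9,5)@(19, 11): e=[10,80,14] → X
    (10,5)@(21, 11): e=[-2,88,18] → .
    (4,6)@(9, 13): e=[78,0,26] → X  [on edge]
    (5,6)@(11, 13): e=[66,8,30] → X
    (10,6)@(21, 13): e=[6,48,50] → X
    (11,6)@(23, 13): e=[-6,56,54] → .
    (4,7)@(9, 15): e=[86,-40,58] → .
    (5,7)@(11, 15): e=[74,-32,62] → .
    (6,7)@(13, 15): e=[62,-24,66] → .
    (9,7)@(19, 15): e=[26,0,78] → X  [on edge]
  covered (14 px):
    . . . . . . . . . . . .
    . . . . . . . . . . . .
    . . . . . . . . . . . .
    . . . . . . . . . . . .
    . . . . . . . . . . . .
    . . . . . . X X X X . .
    . . . . X X X X X X X .
    . . . . . . . . . X X X
    . . . . . . . . . . . .
    . . . . . . . . . . . .
T2:
  2·area = 168
  edge (22, 2)→(8, 16): d=(-14,14) right/bottom  bias=-1
  edge (8, 16)→(10, 2): d=(2,-14) top-left  bias=+0
  edge (10, 2)→(22, 2): d=(12,0) top-left  bias=+0
    (11,0)@(23, 1): e=[0,180,-12] → .  [on edge]
    (5,1)@(11, 3): e=[140,16,12] → X
    (6,1)@(13, 3): e=[112,44,12] → X
    (7,1)@(15, 3): e=[84,72,12] → X
    (8,1)@(17, 3): e=[56,100,12] → X
    (9,1)@(19, 3): e=[28,128,12] → X
    (10,1)@(21, 3): e=[0,156,12] → .  [on edge]
    (5,2)@(11, 5): e=[112,20,36] → X
    (9,2)@(19, 5): e=[0,132,36] → .  [on edge]
    (5,3)@(11, 7): e=[84,24,60] → X
    (8,3)@(17, 7): e=[0,108,60] → .  [on edge]
    (4,4)@(9, 9): e=[84,0,84] → X  [on edge]
    (7,4)@(15, 9): e=[0,84,84] → .  [on edge]
    (6,5)@(13, 11): e=[0,60,108] → .  [on edge]
    (5,6)@(11, 13): e=[0,36,132] → .  [on edge]
    (4,7)@(9, 15): e=[0,12,156] → .  [on edge]
    (3,8)@(7, 17): e=[0,-12,180] → .  [on edge]
    (2,9)@(5, 19): e=[0,-36,204] → .  [on edge]
  covered (18 px):
    . . . . . . . . . . . .
    . . . . . X X X X X . .
    . . . . . X X X X . . .
    . . . . . X X X . . . .
    . . . . X X X . . . . .
    . . . . X X . . . . . .
    . . . . X . . . . . . .
    . . . . . . . . . . . .
    . . . . . . . . . . . .
    . . . . . . . . . . . .
T3:
  2·area = 140
  edge (18, 18)→(8, 10): d=(-10,-8) top-left  bias=+0
  edge (8, 10)→(13, 0): d=(5,-10) top-left  bias=+0
  edge (13, 0)→(18, 18): d=(5,18) right/bottom  bias=-1
    (6,0)@(13, 1): e=[130,5,5] → X
    (7,0)@(15, 1): e=[146,25,-31] → .
    (6,1)@(13, 3): e=[110,15,15] → X
    (7,1)@(15, 3): e=[126,35,-21] → .
    (5,2)@(11, 5): e=[74,5,61] → X
    (7,2)@(15, 5): e=[106,45,-11] → .
    (5,3)@(11, 7): e=[54,15,71] → X
    (7,3)@(15, 7): e=[86,55,-1] → .
    (4,4)@(9, 9): e=[18,5,117] → X
    (7,4)@(15, 9): e=[66,65,9] → X
    (8,4)@(17, 9): e=[82,85,-27] → .
    (4,5)@(9, 11): e=[-2,15,127] → .
  covered (18 px):
    . . . . . . X . . . . .
    . . . . . . X . . . . .
    . . . . . X X . . . . .
    . . . . . X X . . . . .
    . . . . X X X X . . . .
    . . . . . X X X . . . .
    . . . . . . X X . . . .
    . . . . . . . X X . . .
    . . . . . . . . X . . .
    . . . . . . . . . . . .
T4:
  2·area = 104  (B↔C swapped to make it positive)
  edge (24, 16)→(4, 18): d=(-20,2) right/bottom  bias=-1
  edge (4, 18)→(12, 12): d=(8,-6) top-left  bias=+0
  edge (12, 12)→(24, 16): d=(12,4) right/bottom  bias=-1
    (1,4)@(3, 9): e=[182,-78,0] → .  [on edge]
    (4,5)@(9, 11): e=[130,-26,0] → .  [on edge]
    (5,6)@(11, 13): e=[86,2,16] → X
    (6,6)@(13, 13): e=[82,14,8] → X
    (7,6)@(15, 13): e=[78,26,0] → .  [on edge]
    (4,7)@(9, 15): e=[50,6,48] → X
    (7,7)@(15, 15): e=[38,42,24] → X
    (8,7)@(17, 15): e=[34,54,16] → X
    (9,7)@(19, 15): e=[30,66,8] → X
    (10,7)@(21, 15): e=[26,78,0] → .  [on edge]
    (3,8)@(7, 17): e=[14,10,80] → X
    (7,8)@(15, 17): e=[-2,58,48] → .
  covered (12 px):
    . . . . . . . . . . . .
    . . . . . . . . . . . .
    . . . . . . . . . . . .
    . . . . . . . . . . . .
    . . . . . . . . . . . .
    . . . . . . . . . . . .
    . . . . . X X . . . . .
    . . . . X X X X X X . .
    . . . X X X X . . . . .
    . . . . . . . . . . . .

Answer: [28,84,56]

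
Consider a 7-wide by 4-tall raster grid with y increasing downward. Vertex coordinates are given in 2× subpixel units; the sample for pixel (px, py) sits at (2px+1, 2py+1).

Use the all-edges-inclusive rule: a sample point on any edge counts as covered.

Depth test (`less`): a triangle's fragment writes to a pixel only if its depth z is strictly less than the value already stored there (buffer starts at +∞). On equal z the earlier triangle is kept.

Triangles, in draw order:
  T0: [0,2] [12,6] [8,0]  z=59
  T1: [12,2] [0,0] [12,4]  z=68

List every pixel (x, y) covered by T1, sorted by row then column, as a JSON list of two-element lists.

T0:
  2·area = 56  (B↔C swapped to make it positive)
  edge (0, 2)→(8, 0): d=(8,-2) inclusive
  edge (8, 0)→(12, 6): d=(4,6) inclusive
  edge (12, 6)→(0, 2): d=(-12,-4) inclusive
    (2,0)@(5, 1): e=[2,22,32] → █
    (3,0)@(7, 1): e=[6,10,40] → █
    (4,0)@(9, 1): e=[10,-2,48] → ·
    (1,1)@(3, 3): e=[14,42,0] → █  [on edge]
    (4,1)@(9, 3): e=[26,6,24] → █
    (5,1)@(11, 3): e=[30,-6,32] → ·
    (1,2)@(3, 5): e=[30,50,-24] → ·
    (2,2)@(5, 5): e=[34,38,-16] → ·
    (3,2)@(7, 5): e=[38,26,-8] → ·
    (4,2)@(9, 5): e=[42,14,0] → █  [on edge]
    (5,2)@(11, 5): e=[46,2,8] → █
    (6,2)@(13, 5): e=[50,-10,16] → ·
  covered (8 px):
    · · █ █ · · ·
    · █ █ █ █ · ·
    · · · · █ █ ·
    · · · · · · ·
T1:
  2·area = 24  (B↔C swapped to make it positive)
  edge (12, 2)→(12, 4): d=(0,2) inclusive
  edge (12, 4)→(0, 0): d=(-12,-4) inclusive
  edge (0, 0)→(12, 2): d=(12,2) inclusive
    (1,0)@(3, 1): e=[18,0,6] → █  [on edge]
    (2,0)@(5, 1): e=[14,8,2] → █
    (3,0)@(7, 1): e=[10,16,-2] → ·
    (1,1)@(3, 3): e=[18,-24,30] → ·
    (2,1)@(5, 3): e=[14,-16,26] → ·
    (4,1)@(9, 3): e=[6,0,18] → █  [on edge]
    (5,1)@(11, 3): e=[2,8,14] → █
    (6,1)@(13, 3): e=[-2,16,10] → ·
    (4,2)@(9, 5): e=[6,-24,42] → ·
    (5,2)@(11, 5): e=[2,-16,38] → ·
  covered (4 px):
    · █ █ · · · ·
    · · · · █ █ ·
    · · · · · · ·
    · · · · · · ·

Final: [[1,0],[2,0],[4,1],[5,1]]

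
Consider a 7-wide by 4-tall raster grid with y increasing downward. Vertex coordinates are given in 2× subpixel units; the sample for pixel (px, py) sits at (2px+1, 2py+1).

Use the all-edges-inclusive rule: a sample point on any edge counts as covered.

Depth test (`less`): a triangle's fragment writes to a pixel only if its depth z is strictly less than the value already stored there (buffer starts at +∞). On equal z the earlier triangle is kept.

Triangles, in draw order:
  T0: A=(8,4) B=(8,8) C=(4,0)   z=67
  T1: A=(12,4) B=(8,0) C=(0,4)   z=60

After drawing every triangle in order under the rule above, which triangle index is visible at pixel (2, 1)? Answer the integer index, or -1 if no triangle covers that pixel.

T0:
  2·area = 16
  edge (8, 4)→(8, 8): d=(0,4) inclusive
  edge (8, 8)→(4, 0): d=(-4,-8) inclusive
  edge (4, 0)→(8, 4): d=(4,4) inclusive
    (2,0)@(5, 1): e=[12,4,0] → X  [on edge]
    (3,0)@(7, 1): e=[4,20,-8] → .
    (2,1)@(5, 3): e=[12,-4,8] → .
    (3,1)@(7, 3): e=[4,12,0] → X  [on edge]
    (4,1)@(9, 3): e=[-4,28,-8] → .
    (3,2)@(7, 5): e=[4,4,8] → X
    (4,2)@(9, 5): e=[-4,20,0] → .  [on edge]
    (3,3)@(7, 7): e=[4,-4,16] → .
    (5,3)@(11, 7): e=[-12,28,0] → .  [on edge]
  covered (3 px):
    . . X . . . .
    . . . X . . .
    . . . X . . .
    . . . . . . .
T1:
  2·area = 48  (B↔C swapped to make it positive)
  edge (12, 4)→(0, 4): d=(-12,0) inclusive
  edge (0, 4)→(8, 0): d=(8,-4) inclusive
  edge (8, 0)→(12, 4): d=(4,4) inclusive
    (3,0)@(7, 1): e=[36,4,8] → X
    (4,0)@(9, 1): e=[36,12,0] → X  [on edge]
    (5,0)@(11, 1): e=[36,20,-8] → .
    (1,1)@(3, 3): e=[12,4,32] → X
    (2,1)@(5, 3): e=[12,12,24] → X
    (5,1)@(11, 3): e=[12,36,0] → X  [on edge]
    (6,1)@(13, 3): e=[12,44,-8] → .
    (1,2)@(3, 5): e=[-12,20,40] → .
    (2,2)@(5, 5): e=[-12,28,32] → .
    (3,2)@(7, 5): e=[-12,36,24] → .
    (4,2)@(9, 5): e=[-12,44,16] → .
    (5,2)@(11, 5): e=[-12,52,8] → .
    (6,2)@(13, 5): e=[-12,60,0] → .  [on edge]
  covered (7 px):
    . . . X X . .
    . X X X X X .
    . . . . . . .
    . . . . . . .

Z-buffer (winner per pixel, '.' = empty):
  . . 0 1 1 . .
  . 1 1 1 1 1 .
  . . . 0 . . .
  . . . . . . .

Answer: 1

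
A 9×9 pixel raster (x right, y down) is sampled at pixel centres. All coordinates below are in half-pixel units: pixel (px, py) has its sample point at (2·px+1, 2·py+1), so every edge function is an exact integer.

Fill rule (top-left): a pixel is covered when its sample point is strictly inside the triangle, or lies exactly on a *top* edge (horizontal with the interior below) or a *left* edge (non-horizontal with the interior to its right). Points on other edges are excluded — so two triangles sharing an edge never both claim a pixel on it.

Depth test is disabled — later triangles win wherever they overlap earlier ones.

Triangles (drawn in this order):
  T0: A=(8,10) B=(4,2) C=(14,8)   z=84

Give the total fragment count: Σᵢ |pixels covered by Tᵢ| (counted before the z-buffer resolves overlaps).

T0:
  2·area = 56
  edge (8, 10)→(4, 2): d=(-4,-8) top-left  bias=+0
  edge (4, 2)→(14, 8): d=(10,6) right/bottom  bias=-1
  edge (14, 8)→(8, 10): d=(-6,2) right/bottom  bias=-1
    (2,1)@(5, 3): e=[4,4,48] → #
    (3,1)@(7, 3): e=[20,-8,44] → ·
    (2,2)@(5, 5): e=[-4,24,36] → ·
    (3,2)@(7, 5): e=[12,12,32] → #
    (4,2)@(9, 5): e=[28,0,28] → ·  [on edge]
    (3,3)@(7, 7): e=[4,32,20] → #
    (4,3)@(9, 7): e=[20,20,16] → #
    (5,3)@(11, 7): e=[36,8,12] → #
    (6,3)@(13, 7): e=[52,-4,8] → ·
    (8,3)@(17, 7): e=[84,-28,0] → ·  [on edge]
    (3,4)@(7, 9): e=[-4,52,8] → ·
    (4,4)@(9, 9): e=[12,40,4] → #
    (5,4)@(11, 9): e=[28,28,0] → ·  [on edge]
    (2,5)@(5, 11): e=[-28,84,0] → ·  [on edge]
  covered (6 px):
    · · · · · · · · ·
    · · # · · · · · ·
    · · · # · · · · ·
    · · · # # # · · ·
    · · · · # · · · ·
    · · · · · · · · ·
    · · · · · · · · ·
    · · · · · · · · ·
    · · · · · · · · ·

Answer: 6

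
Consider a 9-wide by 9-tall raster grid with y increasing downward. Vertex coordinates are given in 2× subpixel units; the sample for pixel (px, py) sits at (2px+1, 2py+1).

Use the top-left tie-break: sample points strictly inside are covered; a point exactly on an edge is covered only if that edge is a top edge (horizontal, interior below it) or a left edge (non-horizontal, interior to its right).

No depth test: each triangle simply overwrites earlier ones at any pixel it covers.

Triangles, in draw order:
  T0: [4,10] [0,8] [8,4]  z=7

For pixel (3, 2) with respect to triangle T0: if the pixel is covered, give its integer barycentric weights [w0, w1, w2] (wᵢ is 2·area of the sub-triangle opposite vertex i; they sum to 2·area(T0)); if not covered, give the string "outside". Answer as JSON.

T0:
  2·area = 32
  edge (4, 10)→(0, 8): d=(-4,-2) top-left  bias=+0
  edge (0, 8)→(8, 4): d=(8,-4) top-left  bias=+0
  edge (8, 4)→(4, 10): d=(-4,6) right/bottom  bias=-1
    (3,2)@(7, 5): e=[26,4,2] → X
    (4,2)@(9, 5): e=[30,12,-10] → .
    (1,3)@(3, 7): e=[10,4,18] → X
    (2,3)@(5, 7): e=[14,12,6] → X
    (3,3)@(7, 7): e=[18,20,-6] → .
    (1,4)@(3, 9): e=[2,20,10] → X
    (2,4)@(5, 9): e=[6,28,-2] → .
    (1,5)@(3, 11): e=[-6,36,2] → .
  covered (4 px):
    . . . . . . . . .
    . . . . . . . . .
    . . . X . . . . .
    . X X . . . . . .
    . X . . . . . . .
    . . . . . . . . .
    . . . . . . . . .
    . . . . . . . . .
    . . . . . . . . .

Final: [4,2,26]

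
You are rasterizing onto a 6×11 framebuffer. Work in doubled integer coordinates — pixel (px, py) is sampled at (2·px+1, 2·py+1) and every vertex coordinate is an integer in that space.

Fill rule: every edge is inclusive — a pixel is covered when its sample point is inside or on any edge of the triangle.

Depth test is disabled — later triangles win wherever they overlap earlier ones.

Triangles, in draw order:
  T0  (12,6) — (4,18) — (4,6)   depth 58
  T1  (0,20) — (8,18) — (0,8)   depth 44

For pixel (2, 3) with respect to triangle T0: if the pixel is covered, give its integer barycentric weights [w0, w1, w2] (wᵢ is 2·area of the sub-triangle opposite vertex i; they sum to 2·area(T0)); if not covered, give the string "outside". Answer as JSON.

T0:
  2·area = 96
  edge (12, 6)→(4, 18): d=(-8,12) inclusive
  edge (4, 18)→(4, 6): d=(0,-12) inclusive
  edge (4, 6)→(12, 6): d=(8,0) inclusive
    (2,3)@(5, 7): e=[76,12,8] → X
    (3,3)@(7, 7): e=[52,36,8] → X
    (4,3)@(9, 7): e=[28,60,8] → X
    (5,3)@(11, 7): e=[4,84,8] → X
    (2,4)@(5, 9): e=[60,12,24] → X
    (5,4)@(11, 9): e=[-12,84,24] → .
    (2,5)@(5, 11): e=[44,12,40] → X
    (4,5)@(9, 11): e=[-4,60,40] → .
    (2,6)@(5, 13): e=[28,12,56] → X
    (4,6)@(9, 13): e=[-20,60,56] → .
    (2,7)@(5, 15): e=[12,12,72] → X
    (3,7)@(7, 15): e=[-12,36,72] → .
  covered (12 px):
    . . . . . .
    . . . . . .
    . . . . . .
    . . X X X X
    . . X X X .
    . . X X . .
    . . X X . .
    . . X . . .
    . . . . . .
    . . . . . .
    . . . . . .
T1:
  2·area = 96  (B↔C swapped to make it positive)
  edge (0, 20)→(0, 8): d=(0,-12) inclusive
  edge (0, 8)→(8, 18): d=(8,10) inclusive
  edge (8, 18)→(0, 20): d=(-8,2) inclusive
    (0,5)@(1, 11): e=[12,14,70] → X
    (1,5)@(3, 11): e=[36,-6,66] → .
    (0,6)@(1, 13): e=[12,30,54] → X
    (1,6)@(3, 13): e=[36,10,50] → X
    (2,6)@(5, 13): e=[60,-10,46] → .
    (0,7)@(1, 15): e=[12,46,38] → X
    (2,7)@(5, 15): e=[60,6,30] → X
    (3,7)@(7, 15): e=[84,-14,26] → .
    (0,8)@(1, 17): e=[12,62,22] → X
    (3,8)@(7, 17): e=[84,2,10] → X
    (4,8)@(9, 17): e=[108,-18,6] → .
    (0,9)@(1, 19): e=[12,78,6] → X
  covered (12 px):
    . . . . . .
    . . . . . .
    . . . . . .
    . . . . . .
    . . . . . .
    X . . . . .
    X X . . . .
    X X X . . .
    X X X X . .
    X X . . . .
    . . . . . .

Result: [12,8,76]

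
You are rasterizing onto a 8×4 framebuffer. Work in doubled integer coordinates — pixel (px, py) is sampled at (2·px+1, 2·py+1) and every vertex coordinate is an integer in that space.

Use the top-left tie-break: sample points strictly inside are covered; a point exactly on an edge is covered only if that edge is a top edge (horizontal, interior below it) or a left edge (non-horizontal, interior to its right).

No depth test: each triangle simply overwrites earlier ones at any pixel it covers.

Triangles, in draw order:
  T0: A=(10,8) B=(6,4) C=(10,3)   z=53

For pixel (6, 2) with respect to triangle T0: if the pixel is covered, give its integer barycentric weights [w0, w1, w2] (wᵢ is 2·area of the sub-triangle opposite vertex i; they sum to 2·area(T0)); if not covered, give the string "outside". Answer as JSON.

T0:
  2·area = 20
  edge (10, 8)→(6, 4): d=(-4,-4) top-left  bias=+0
  edge (6, 4)→(10, 3): d=(4,-1) top-left  bias=+0
  edge (10, 3)→(10, 8): d=(0,5) right/bottom  bias=-1
    (1,0)@(3, 1): e=[0,-15,35] → ·  [on edge]
    (2,1)@(5, 3): e=[0,-5,25] → ·  [on edge]
    (3,2)@(7, 5): e=[0,5,15] → █  [on edge]
    (4,2)@(9, 5): e=[8,7,5] → █
    (5,2)@(11, 5): e=[16,9,-5] → ·
    (3,3)@(7, 7): e=[-8,13,15] → ·
    (4,3)@(9, 7): e=[0,15,5] → █  [on edge]
    (5,3)@(11, 7): e=[8,17,-5] → ·
  covered (3 px):
    · · · · · · · ·
    · · · · · · · ·
    · · · █ █ · · ·
    · · · · █ · · ·

Final: "outside"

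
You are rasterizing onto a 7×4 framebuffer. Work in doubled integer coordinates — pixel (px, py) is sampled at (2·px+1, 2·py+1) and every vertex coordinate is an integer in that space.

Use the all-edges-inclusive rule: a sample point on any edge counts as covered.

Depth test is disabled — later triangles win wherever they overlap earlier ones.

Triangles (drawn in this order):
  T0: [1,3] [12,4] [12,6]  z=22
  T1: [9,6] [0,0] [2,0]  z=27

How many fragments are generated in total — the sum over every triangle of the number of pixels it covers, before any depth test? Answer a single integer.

T0:
  2·area = 22
  edge (1, 3)→(12, 4): d=(11,1) inclusive
  edge (12, 4)→(12, 6): d=(0,2) inclusive
  edge (12, 6)→(1, 3): d=(-11,-3) inclusive
    (0,1)@(1, 3): e=[0,22,0] → #  [on edge]
    (1,1)@(3, 3): e=[-2,18,6] → ·
    (0,2)@(1, 5): e=[22,22,-22] → ·
    (4,2)@(9, 5): e=[14,6,2] → #
    (5,2)@(11, 5): e=[12,2,8] → #
    (6,2)@(13, 5): e=[10,-2,14] → ·
    (4,3)@(9, 7): e=[36,6,-20] → ·
    (5,3)@(11, 7): e=[34,2,-14] → ·
  covered (3 px):
    · · · · · · ·
    # · · · · · ·
    · · · · # # ·
    · · · · · · ·
T1:
  2·area = 12
  edge (9, 6)→(0, 0): d=(-9,-6) inclusive
  edge (0, 0)→(2, 0): d=(2,0) inclusive
  edge (2, 0)→(9, 6): d=(7,6) inclusive
    (1,0)@(3, 1): e=[9,2,1] → #
    (2,0)@(5, 1): e=[21,2,-11] → ·
    (1,1)@(3, 3): e=[-9,6,15] → ·
    (2,1)@(5, 3): e=[3,6,3] → #
    (3,1)@(7, 3): e=[15,6,-9] → ·
    (2,2)@(5, 5): e=[-15,10,17] → ·
  covered (2 px):
    · # · · · · ·
    · · # · · · ·
    · · · · · · ·
    · · · · · · ·

Result: 5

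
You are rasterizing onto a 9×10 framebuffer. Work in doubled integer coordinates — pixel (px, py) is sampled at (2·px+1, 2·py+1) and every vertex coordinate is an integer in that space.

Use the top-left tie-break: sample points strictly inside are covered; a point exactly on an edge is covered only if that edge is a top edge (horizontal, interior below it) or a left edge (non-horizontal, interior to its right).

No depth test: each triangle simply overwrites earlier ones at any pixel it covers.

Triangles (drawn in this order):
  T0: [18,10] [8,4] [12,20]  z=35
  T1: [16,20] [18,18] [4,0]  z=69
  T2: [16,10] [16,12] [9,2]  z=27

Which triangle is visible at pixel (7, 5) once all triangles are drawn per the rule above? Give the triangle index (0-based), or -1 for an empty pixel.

T0:
  2·area = 136  (B↔C swapped to make it positive)
  edge (18, 10)→(12, 20): d=(-6,10) right/bottom  bias=-1
  edge (12, 20)→(8, 4): d=(-4,-16) top-left  bias=+0
  edge (8, 4)→(18, 10): d=(10,6) right/bottom  bias=-1
    (1,0)@(3, 1): e=[204,-68,0] → ·  [on edge]
    (4,2)@(9, 5): e=[120,12,4] → #
    (5,2)@(11, 5): e=[100,44,-8] → ·
    (4,3)@(9, 7): e=[108,4,24] → #
    (5,3)@(11, 7): e=[88,36,12] → #
    (6,3)@(13, 7): e=[68,68,0] → ·  [on edge]
    (4,4)@(9, 9): e=[96,-4,44] → ·
    (5,4)@(11, 9): e=[76,28,32] → #
    (6,4)@(13, 9): e=[56,60,20] → #
    (7,4)@(15, 9): e=[36,92,8] → #
    (8,4)@(17, 9): e=[16,124,-4] → ·
    (5,5)@(11, 11): e=[64,20,52] → #
    (7,7)@(15, 15): e=[0,68,68] → ·  [on edge]
  covered (16 px):
    · · · · · · · · ·
    · · · · · · · · ·
    · · · · # · · · ·
    · · · · # # · · ·
    · · · · · # # # ·
    · · · · · # # # #
    · · · · · # # # ·
    · · · · · # # · ·
    · · · · · · # · ·
    · · · · · · · · ·
T1:
  2·area = 64  (B↔C swapped to make it positive)
  edge (16, 20)→(4, 0): d=(-12,-20) top-left  bias=+0
  edge (4, 0)→(18, 18): d=(14,18) right/bottom  bias=-1
  edge (18, 18)→(16, 20): d=(-2,2) right/bottom  bias=-1
    (3,2)@(7, 5): e=[0,16,48] → #  [on edge]
    (4,2)@(9, 5): e=[40,-20,44] → ·
    (3,3)@(7, 7): e=[-24,44,44] → ·
    (4,3)@(9, 7): e=[16,8,40] → #
    (5,3)@(11, 7): e=[56,-28,36] → ·
    (4,4)@(9, 9): e=[-8,36,36] → ·
    (5,4)@(11, 9): e=[32,0,32] → ·  [on edge]
    (5,5)@(11, 11): e=[8,28,28] → #
    (6,5)@(13, 11): e=[48,-8,24] → ·
    (5,6)@(11, 13): e=[-16,56,24] → ·
    (6,6)@(13, 13): e=[24,20,20] → #
    (7,6)@(15, 13): e=[64,-16,16] → ·
    (6,7)@(13, 15): e=[0,48,16] → #  [on edge]
    (8,9)@(17, 19): e=[32,32,0] → ·  [on edge]
  covered (8 px):
    · · · · · · · · ·
    · · · · · · · · ·
    · · · # · · · · ·
    · · · · # · · · ·
    · · · · · · · · ·
    · · · · · # · · ·
    · · · · · · # · ·
    · · · · · · # # ·
    · · · · · · · # #
    · · · · · · · · ·
T2:
  2·area = 14
  edge (16, 10)→(16, 12): d=(0,2) right/bottom  bias=-1
  edge (16, 12)→(9, 2): d=(-7,-10) top-left  bias=+0
  edge (9, 2)→(16, 10): d=(7,8) right/bottom  bias=-1
    (6,3)@(13, 7): e=[6,5,3] → #
    (7,3)@(15, 7): e=[2,25,-13] → ·
    (6,4)@(13, 9): e=[6,-9,17] → ·
    (7,4)@(15, 9): e=[2,11,1] → #
    (8,4)@(17, 9): e=[-2,31,-15] → ·
    (7,5)@(15, 11): e=[2,-3,15] → ·
  covered (2 px):
    · · · · · · · · ·
    · · · · · · · · ·
    · · · · · · · · ·
    · · · · · · # · ·
    · · · · · · · # ·
    · · · · · · · · ·
    · · · · · · · · ·
    · · · · · · · · ·
    · · · · · · · · ·
    · · · · · · · · ·

Z-buffer (winner per pixel, '.' = empty):
  . . . . . . . . .
  . . . . . . . . .
  . . . 1 0 . . . .
  . . . . 1 0 2 . .
  . . . . . 0 0 2 .
  . . . . . 1 0 0 0
  . . . . . 0 1 0 .
  . . . . . 0 1 1 .
  . . . . . . 0 1 1
  . . . . . . . . .

Final: 0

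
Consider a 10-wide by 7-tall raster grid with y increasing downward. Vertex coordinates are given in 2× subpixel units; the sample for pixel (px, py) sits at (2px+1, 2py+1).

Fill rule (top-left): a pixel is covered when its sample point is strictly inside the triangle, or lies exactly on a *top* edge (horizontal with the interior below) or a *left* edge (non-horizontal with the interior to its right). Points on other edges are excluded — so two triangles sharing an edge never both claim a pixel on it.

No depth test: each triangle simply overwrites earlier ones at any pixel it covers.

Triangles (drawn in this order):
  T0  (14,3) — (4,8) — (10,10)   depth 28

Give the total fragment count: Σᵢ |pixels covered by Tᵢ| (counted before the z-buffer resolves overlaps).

T0:
  2·area = 50  (B↔C swapped to make it positive)
  edge (14, 3)→(10, 10): d=(-4,7) right/bottom  bias=-1
  edge (10, 10)→(4, 8): d=(-6,-2) top-left  bias=+0
  edge (4, 8)→(14, 3): d=(10,-5) top-left  bias=+0
    (5,2)@(11, 5): e=[13,32,5] → #
    (6,2)@(13, 5): e=[-1,36,15] → ·
    (0,3)@(1, 7): e=[75,0,-25] → ·  [on edge]
    (3,3)@(7, 7): e=[33,12,5] → #
    (4,3)@(9, 7): e=[19,16,15] → #
    (6,3)@(13, 7): e=[-9,24,35] → ·
    (3,4)@(7, 9): e=[25,0,25] → #  [on edge]
    (5,4)@(11, 9): e=[-3,8,45] → ·
    (3,5)@(7, 11): e=[17,-12,45] → ·
    (4,5)@(9, 11): e=[3,-8,55] → ·
    (6,5)@(13, 11): e=[-25,0,75] → ·  [on edge]
    (9,6)@(19, 13): e=[-75,0,125] → ·  [on edge]
  covered (6 px):
    · · · · · · · · · ·
    · · · · · · · · · ·
    · · · · · # · · · ·
    · · · # # # · · · ·
    · · · # # · · · · ·
    · · · · · · · · · ·
    · · · · · · · · · ·

Final: 6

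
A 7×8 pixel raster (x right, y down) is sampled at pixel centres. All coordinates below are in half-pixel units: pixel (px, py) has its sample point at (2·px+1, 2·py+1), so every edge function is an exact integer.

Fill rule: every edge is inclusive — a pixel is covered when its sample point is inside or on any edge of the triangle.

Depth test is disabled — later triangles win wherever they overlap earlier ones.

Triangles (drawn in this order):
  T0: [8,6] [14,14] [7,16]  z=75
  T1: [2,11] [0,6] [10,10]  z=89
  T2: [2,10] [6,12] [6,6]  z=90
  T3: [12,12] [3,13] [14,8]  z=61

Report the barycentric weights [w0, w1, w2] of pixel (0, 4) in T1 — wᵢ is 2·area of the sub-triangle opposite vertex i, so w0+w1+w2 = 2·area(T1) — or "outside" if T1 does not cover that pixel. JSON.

T0:
  2·area = 68
  edge (8, 6)→(14, 14): d=(6,8) inclusive
  edge (14, 14)→(7, 16): d=(-7,2) inclusive
  edge (7, 16)→(8, 6): d=(1,-10) inclusive
    (4,4)@(9, 9): e=[10,45,13] → #
    (5,4)@(11, 9): e=[-6,41,33] → ·
    (4,5)@(9, 11): e=[22,31,15] → #
    (5,5)@(11, 11): e=[6,27,35] → #
    (6,5)@(13, 11): e=[-10,23,55] → ·
    (4,6)@(9, 13): e=[34,17,17] → #
    (6,6)@(13, 13): e=[2,9,57] → #
    (4,7)@(9, 15): e=[46,3,19] → #
    (5,7)@(11, 15): e=[30,-1,39] → ·
    (6,7)@(13, 15): e=[14,-5,59] → ·
  covered (7 px):
    · · · · · · ·
    · · · · · · ·
    · · · · · · ·
    · · · · · · ·
    · · · · # · ·
    · · · · # # ·
    · · · · # # #
    · · · · # · ·
T1:
  2·area = 42
  edge (2, 11)→(0, 6): d=(-2,-5) inclusive
  edge (0, 6)→(10, 10): d=(10,4) inclusive
  edge (10, 10)→(2, 11): d=(-8,1) inclusive
    (0,3)@(1, 7): e=[3,6,33] → #
    (1,3)@(3, 7): e=[13,-2,31] → ·
    (0,4)@(1, 9): e=[-1,26,17] → ·
    (1,4)@(3, 9): e=[9,18,15] → #
    (2,4)@(5, 9): e=[19,10,13] → #
    (3,4)@(7, 9): e=[29,2,11] → #
    (4,4)@(9, 9): e=[39,-6,9] → ·
    (1,5)@(3, 11): e=[5,38,-1] → ·
    (2,5)@(5, 11): e=[15,30,-3] → ·
    (3,5)@(7, 11): e=[25,22,-5] → ·
  covered (4 px):
    · · · · · · ·
    · · · · · · ·
    · · · · · · ·
    # · · · · · ·
    · # # # · · ·
    · · · · · · ·
    · · · · · · ·
    · · · · · · ·
T2:
  2·area = 24  (B↔C swapped to make it positive)
  edge (2, 10)→(6, 6): d=(4,-4) inclusive
  edge (6, 6)→(6, 12): d=(0,6) inclusive
  edge (6, 12)→(2, 10): d=(-4,-2) inclusive
    (5,0)@(11, 1): e=[0,-30,54] → ·  [on edge]
    (4,1)@(9, 3): e=[0,-18,42] → ·  [on edge]
    (3,2)@(7, 5): e=[0,-6,30] → ·  [on edge]
    (2,3)@(5, 7): e=[0,6,18] → #  [on edge]
    (3,3)@(7, 7): e=[8,-6,22] → ·
    (1,4)@(3, 9): e=[0,18,6] → #  [on edge]
    (3,4)@(7, 9): e=[16,-6,14] → ·
    (0,5)@(1, 11): e=[0,30,-6] → ·  [on edge]
    (1,5)@(3, 11): e=[8,18,-2] → ·
    (2,5)@(5, 11): e=[16,6,2] → #
    (3,5)@(7, 11): e=[24,-6,6] → ·
    (2,6)@(5, 13): e=[24,6,-6] → ·
  covered (4 px):
    · · · · · · ·
    · · · · · · ·
    · · · · · · ·
    · · # · · · ·
    · # # · · · ·
    · · # · · · ·
    · · · · · · ·
    · · · · · · ·
T3:
  2·area = 34
  edge (12, 12)→(3, 13): d=(-9,1) inclusive
  edge (3, 13)→(14, 8): d=(11,-5) inclusive
  edge (14, 8)→(12, 12): d=(-2,4) inclusive
    (6,4)@(13, 9): e=[26,6,2] → #
    (4,5)@(9, 11): e=[12,8,14] → #
    (5,5)@(11, 11): e=[10,18,6] → #
    (6,5)@(13, 11): e=[8,28,-2] → ·
    (1,6)@(3, 13): e=[0,0,34] → #  [on edge]
    (2,6)@(5, 13): e=[-2,10,26] → ·
    (4,6)@(9, 13): e=[-6,30,10] → ·
    (5,6)@(11, 13): e=[-8,40,2] → ·
    (1,7)@(3, 15): e=[-18,22,30] → ·
  covered (4 px):
    · · · · · · ·
    · · · · · · ·
    · · · · · · ·
    · · · · · · ·
    · · · · · · #
    · · · · # # ·
    · # · · · · ·
    · · · · · · ·

Answer: "outside"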